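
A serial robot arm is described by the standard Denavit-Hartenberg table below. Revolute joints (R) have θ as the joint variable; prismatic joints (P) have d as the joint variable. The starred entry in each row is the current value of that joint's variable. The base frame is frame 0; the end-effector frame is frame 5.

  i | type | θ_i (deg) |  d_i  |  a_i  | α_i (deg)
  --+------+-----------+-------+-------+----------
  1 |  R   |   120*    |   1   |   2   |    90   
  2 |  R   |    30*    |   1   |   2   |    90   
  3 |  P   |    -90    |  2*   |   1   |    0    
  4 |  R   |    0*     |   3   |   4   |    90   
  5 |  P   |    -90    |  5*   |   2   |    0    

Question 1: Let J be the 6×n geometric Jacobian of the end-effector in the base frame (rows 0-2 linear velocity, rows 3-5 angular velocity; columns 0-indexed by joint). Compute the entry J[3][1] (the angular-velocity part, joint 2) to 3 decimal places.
0.866

axis z_1 = (0.8660,0.5000,0.0000); lever o_n−o_1 = (-2.9151,-2.9510,-4.0981)
cross product → J_v[:, 1] = (-2.0490,3.5490,-1.0981)
J_ω[:, 1] = z_1
entry J[3][1] = 0.8660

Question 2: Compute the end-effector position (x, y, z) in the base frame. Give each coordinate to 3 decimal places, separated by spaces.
after link 1: o_1 = (-1.0000, 1.7321, 1.0000)
after link 2: o_2 = (-1.0000, 3.7321, 2.0000)
after link 3: o_3 = (-2.3660, 4.0981, 0.2679)
after link 4: o_4 = (-6.5801, 3.3971, -2.3301)
after link 5: o_5 = (-3.9151, -1.2189, -3.0981)

-3.915 -1.219 -3.098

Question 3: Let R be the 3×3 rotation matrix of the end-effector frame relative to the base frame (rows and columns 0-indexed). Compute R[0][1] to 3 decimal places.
-0.866

End-effector y-axis (col 1 of R) = (-0.8660,-0.5000,-0.0000)
R[0][1] = -0.8660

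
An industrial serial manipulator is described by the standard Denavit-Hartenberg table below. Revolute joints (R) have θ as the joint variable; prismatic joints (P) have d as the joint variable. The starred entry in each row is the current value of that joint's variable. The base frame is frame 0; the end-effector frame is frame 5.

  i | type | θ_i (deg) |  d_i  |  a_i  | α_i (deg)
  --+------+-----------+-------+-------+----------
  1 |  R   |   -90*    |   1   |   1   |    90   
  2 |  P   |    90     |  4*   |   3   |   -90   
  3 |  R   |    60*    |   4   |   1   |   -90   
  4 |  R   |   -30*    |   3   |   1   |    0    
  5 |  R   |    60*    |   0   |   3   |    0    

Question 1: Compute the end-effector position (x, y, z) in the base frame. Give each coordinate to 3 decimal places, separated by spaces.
1.366 2.000 3.634

after link 1: o_1 = (0.0000, -1.0000, 1.0000)
after link 2: o_2 = (-4.0000, -1.0000, 4.0000)
after link 3: o_3 = (-3.1340, 3.0000, 4.5000)
after link 4: o_4 = (-0.8840, 3.5000, 2.3349)
after link 5: o_5 = (1.3660, 2.0000, 3.6340)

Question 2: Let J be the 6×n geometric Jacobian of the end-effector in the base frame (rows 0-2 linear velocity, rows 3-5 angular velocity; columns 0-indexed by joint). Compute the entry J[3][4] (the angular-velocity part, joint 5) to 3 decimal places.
0.500

axis z_4 = (0.5000,0.0000,-0.8660); lever o_n−o_4 = (2.2500,-1.5000,1.2990)
cross product → J_v[:, 4] = (-1.2990,-2.5981,-0.7500)
J_ω[:, 4] = z_4
entry J[3][4] = 0.5000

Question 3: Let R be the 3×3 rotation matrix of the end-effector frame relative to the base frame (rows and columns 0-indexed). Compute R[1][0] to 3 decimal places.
-0.500

End-effector x-axis (col 0 of R) = (0.7500,-0.5000,0.4330)
R[1][0] = -0.5000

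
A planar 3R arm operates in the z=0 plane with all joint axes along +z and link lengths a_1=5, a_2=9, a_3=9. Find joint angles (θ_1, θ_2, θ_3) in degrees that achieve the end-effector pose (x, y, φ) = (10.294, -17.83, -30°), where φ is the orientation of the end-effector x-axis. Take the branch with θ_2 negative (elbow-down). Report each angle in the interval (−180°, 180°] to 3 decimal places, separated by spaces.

wrist centre = target − a_3·(cos φ, sin φ) = (2.4998, -13.3300)
cos θ_2 = (183.9378−5²−9²)/(2·5·9) = 0.8660; θ_2 = -30.0058° (elbow-down)
β = atan2(-13.3300,2.4998) = -79.3787°; ψ = atan2(-4.5008,12.7938) = -19.3816°
θ_1 = β − ψ = -59.9971°
θ_3 = φ − θ_1 − θ_2 = 60.0029° (wrapped to (-180°,180°])

-59.997 -30.006 60.003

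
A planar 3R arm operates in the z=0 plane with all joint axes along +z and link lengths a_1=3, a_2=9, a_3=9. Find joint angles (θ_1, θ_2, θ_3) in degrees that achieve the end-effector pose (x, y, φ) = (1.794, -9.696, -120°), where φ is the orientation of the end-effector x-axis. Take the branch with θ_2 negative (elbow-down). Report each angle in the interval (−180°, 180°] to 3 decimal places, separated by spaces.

120.010 -150.007 -90.003

wrist centre = target − a_3·(cos φ, sin φ) = (6.2940, -1.9018)
cos θ_2 = (43.2312−3²−9²)/(2·3·9) = -0.8661; θ_2 = -150.0073° (elbow-down)
β = atan2(-1.9018,6.2940) = -16.8125°; ψ = atan2(-4.4990,-4.7948) = -136.8230°
θ_1 = β − ψ = 120.0105°
θ_3 = φ − θ_1 − θ_2 = -90.0031° (wrapped to (-180°,180°])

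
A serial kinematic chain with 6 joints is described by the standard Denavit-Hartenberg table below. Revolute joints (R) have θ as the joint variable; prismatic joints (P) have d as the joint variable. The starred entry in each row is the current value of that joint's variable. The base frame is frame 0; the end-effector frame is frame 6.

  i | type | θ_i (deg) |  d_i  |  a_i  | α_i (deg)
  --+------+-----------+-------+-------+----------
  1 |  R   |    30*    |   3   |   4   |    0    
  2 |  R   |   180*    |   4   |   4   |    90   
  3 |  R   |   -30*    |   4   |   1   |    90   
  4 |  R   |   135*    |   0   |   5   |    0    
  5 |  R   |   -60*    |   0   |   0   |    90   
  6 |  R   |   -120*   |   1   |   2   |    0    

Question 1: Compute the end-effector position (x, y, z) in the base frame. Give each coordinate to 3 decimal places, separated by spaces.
after link 1: o_1 = (3.4641, 2.0000, 3.0000)
after link 2: o_2 = (-0.0000, 0.0000, 7.0000)
after link 3: o_3 = (-2.7500, 3.0311, 6.5000)
after link 4: o_4 = (-1.8661, 7.6239, 8.2678)
after link 5: o_5 = (-1.8661, 7.6239, 8.2678)
after link 6: o_6 = (-2.5341, 5.8240, 9.4142)

-2.534 5.824 9.414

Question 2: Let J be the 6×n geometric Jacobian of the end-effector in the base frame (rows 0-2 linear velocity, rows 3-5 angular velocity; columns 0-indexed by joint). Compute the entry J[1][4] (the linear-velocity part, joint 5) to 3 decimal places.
0.082

axis z_4 = (0.4330,0.2500,-0.8660); lever o_n−o_4 = (-0.6680,-1.7999,1.1464)
cross product → J_v[:, 4] = (-1.2721,0.0820,-0.6124)
J_ω[:, 4] = z_4
entry J[1][4] = 0.0820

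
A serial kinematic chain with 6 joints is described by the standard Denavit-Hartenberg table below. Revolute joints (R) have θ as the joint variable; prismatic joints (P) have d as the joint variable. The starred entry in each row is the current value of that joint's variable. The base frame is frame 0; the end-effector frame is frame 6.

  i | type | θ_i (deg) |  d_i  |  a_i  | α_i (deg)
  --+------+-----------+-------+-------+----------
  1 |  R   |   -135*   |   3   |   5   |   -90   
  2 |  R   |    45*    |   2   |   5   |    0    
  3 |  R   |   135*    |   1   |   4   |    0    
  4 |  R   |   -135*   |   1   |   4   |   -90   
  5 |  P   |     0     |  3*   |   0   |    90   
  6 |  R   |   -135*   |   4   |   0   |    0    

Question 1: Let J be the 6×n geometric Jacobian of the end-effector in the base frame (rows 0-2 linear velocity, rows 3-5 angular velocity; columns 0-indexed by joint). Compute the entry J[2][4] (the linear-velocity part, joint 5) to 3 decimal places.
prismatic axis z_4 = (0.5000,0.5000,-0.7071)
J_v[:, 4] = z_4; J_ω[:, 4] = (0,0,0)
entry J[2][4] = -0.7071

-0.707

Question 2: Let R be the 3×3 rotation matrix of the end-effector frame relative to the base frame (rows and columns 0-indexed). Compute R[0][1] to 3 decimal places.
End-effector y-axis (col 1 of R) = (-0.7071,-0.7071,0.0000)
R[0][1] = -0.7071

-0.707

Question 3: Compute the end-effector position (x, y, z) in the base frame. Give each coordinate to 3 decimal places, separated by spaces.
after link 1: o_1 = (-3.5355, -3.5355, 3.0000)
after link 2: o_2 = (-4.6213, -7.4497, -0.5355)
after link 3: o_3 = (-1.0858, -5.3284, -0.5355)
after link 4: o_4 = (-2.3787, -8.0355, -3.3640)
after link 5: o_5 = (-0.8787, -6.5355, -5.4853)
after link 6: o_6 = (1.9497, -9.3640, -5.4853)

1.950 -9.364 -5.485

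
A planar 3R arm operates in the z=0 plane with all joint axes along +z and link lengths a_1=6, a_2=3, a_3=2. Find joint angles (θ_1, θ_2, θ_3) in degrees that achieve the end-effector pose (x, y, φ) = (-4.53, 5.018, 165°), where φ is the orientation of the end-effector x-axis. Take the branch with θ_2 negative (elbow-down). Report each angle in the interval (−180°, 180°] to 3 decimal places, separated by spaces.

wrist centre = target − a_3·(cos φ, sin φ) = (-2.5981, 4.5004)
cos θ_2 = (27.0036−6²−3²)/(2·6·3) = -0.4999; θ_2 = -119.9933° (elbow-down)
β = atan2(4.5004,-2.5981) = 119.9987°; ψ = atan2(-2.5983,4.5003) = -30.0000°
θ_1 = β − ψ = 149.9987°
θ_3 = φ − θ_1 − θ_2 = 134.9946° (wrapped to (-180°,180°])

149.999 -119.993 134.995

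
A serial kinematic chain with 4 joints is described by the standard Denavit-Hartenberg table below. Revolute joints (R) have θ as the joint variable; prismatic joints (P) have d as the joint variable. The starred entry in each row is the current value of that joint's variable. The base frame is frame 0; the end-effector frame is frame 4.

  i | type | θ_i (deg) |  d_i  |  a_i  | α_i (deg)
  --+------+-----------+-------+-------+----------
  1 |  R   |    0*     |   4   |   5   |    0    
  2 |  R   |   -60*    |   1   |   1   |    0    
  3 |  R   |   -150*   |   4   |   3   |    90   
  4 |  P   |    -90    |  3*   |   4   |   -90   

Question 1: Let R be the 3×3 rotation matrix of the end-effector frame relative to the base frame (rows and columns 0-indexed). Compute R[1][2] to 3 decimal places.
0.500

End-effector z-axis (col 2 of R) = (-0.8660,0.5000,0.0000)
R[1][2] = 0.5000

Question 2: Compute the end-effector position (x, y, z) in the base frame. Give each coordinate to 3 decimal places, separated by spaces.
4.402 3.232 5.000

after link 1: o_1 = (5.0000, 0.0000, 4.0000)
after link 2: o_2 = (5.5000, -0.8660, 5.0000)
after link 3: o_3 = (2.9019, 0.6340, 9.0000)
after link 4: o_4 = (4.4019, 3.2321, 5.0000)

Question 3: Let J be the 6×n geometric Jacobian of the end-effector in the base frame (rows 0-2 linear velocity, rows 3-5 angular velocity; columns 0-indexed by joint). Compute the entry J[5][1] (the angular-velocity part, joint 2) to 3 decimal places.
1.000

axis z_1 = (0.0000,0.0000,1.0000); lever o_n−o_1 = (-0.5981,3.2321,1.0000)
cross product → J_v[:, 1] = (-3.2321,-0.5981,0.0000)
J_ω[:, 1] = z_1
entry J[5][1] = 1.0000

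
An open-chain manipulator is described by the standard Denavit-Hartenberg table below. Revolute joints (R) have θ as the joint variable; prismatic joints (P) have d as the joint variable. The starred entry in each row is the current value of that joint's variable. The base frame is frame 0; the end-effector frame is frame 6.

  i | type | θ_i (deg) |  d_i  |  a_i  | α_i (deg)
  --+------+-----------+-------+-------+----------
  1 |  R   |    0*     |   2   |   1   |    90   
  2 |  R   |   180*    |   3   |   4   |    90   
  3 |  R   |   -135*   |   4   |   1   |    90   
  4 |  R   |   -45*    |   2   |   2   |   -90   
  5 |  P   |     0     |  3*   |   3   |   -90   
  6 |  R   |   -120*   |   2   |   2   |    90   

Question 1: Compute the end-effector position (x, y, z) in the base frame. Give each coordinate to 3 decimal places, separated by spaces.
after link 1: o_1 = (1.0000, 0.0000, 2.0000)
after link 2: o_2 = (-3.0000, -3.0000, 2.0000)
after link 3: o_3 = (-2.2929, -2.2929, 6.0000)
after link 4: o_4 = (0.1213, -2.7071, 4.5858)
after link 5: o_5 = (3.1213, 0.2929, 4.5858)
after link 6: o_6 = (2.0731, 2.0731, 6.5176)

2.073 2.073 6.518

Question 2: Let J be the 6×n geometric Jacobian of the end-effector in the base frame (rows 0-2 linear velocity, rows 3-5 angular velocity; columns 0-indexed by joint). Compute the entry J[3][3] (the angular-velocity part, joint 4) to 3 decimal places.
axis z_3 = (0.7071,-0.7071,-0.0000); lever o_n−o_3 = (4.3660,4.3660,0.5176)
cross product → J_v[:, 3] = (-0.3660,-0.3660,6.1745)
J_ω[:, 3] = z_3
entry J[3][3] = 0.7071

0.707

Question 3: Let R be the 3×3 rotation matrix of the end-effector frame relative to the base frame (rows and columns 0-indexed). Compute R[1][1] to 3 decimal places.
0.707

End-effector y-axis (col 1 of R) = (-0.7071,0.7071,0.0000)
R[1][1] = 0.7071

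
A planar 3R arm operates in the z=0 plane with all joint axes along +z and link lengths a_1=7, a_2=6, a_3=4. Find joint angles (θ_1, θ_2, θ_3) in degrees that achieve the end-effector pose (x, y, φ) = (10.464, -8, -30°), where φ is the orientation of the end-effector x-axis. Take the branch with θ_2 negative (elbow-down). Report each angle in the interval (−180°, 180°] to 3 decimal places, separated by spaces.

wrist centre = target − a_3·(cos φ, sin φ) = (6.9999, -6.0000)
cos θ_2 = (84.9986−7²−6²)/(2·7·6) = -0.0000; θ_2 = -90.0010° (elbow-down)
β = atan2(-6.0000,6.9999) = -40.6017°; ψ = atan2(-6.0000,6.9999) = -40.6017°
θ_1 = β − ψ = -0.0000°
θ_3 = φ − θ_1 − θ_2 = 60.0010° (wrapped to (-180°,180°])

-0.000 -90.001 60.001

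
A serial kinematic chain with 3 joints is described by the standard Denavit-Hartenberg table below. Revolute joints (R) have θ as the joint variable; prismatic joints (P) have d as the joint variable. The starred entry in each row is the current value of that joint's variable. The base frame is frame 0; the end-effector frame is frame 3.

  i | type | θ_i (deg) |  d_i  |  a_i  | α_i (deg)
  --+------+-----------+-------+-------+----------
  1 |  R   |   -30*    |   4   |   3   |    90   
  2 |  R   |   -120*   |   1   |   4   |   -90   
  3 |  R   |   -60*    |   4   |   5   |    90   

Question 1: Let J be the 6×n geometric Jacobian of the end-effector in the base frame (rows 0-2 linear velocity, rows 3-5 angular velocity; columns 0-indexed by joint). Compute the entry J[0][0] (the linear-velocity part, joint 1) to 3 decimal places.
6.223

axis z_0 = ẑ; lever o_n−o_0 = (0.1184,-6.2231,-3.6292)
cross product → J_v[:, 0] = (6.2231,0.1184,-0.0000)
J_ω[:, 0] = z_0
entry J[0][0] = 6.2231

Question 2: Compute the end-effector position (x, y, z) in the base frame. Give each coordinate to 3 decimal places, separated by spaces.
0.118 -6.223 -3.629

after link 1: o_1 = (2.5981, -1.5000, 4.0000)
after link 2: o_2 = (0.3660, -1.3660, 0.5359)
after link 3: o_3 = (0.1184, -6.2231, -3.6292)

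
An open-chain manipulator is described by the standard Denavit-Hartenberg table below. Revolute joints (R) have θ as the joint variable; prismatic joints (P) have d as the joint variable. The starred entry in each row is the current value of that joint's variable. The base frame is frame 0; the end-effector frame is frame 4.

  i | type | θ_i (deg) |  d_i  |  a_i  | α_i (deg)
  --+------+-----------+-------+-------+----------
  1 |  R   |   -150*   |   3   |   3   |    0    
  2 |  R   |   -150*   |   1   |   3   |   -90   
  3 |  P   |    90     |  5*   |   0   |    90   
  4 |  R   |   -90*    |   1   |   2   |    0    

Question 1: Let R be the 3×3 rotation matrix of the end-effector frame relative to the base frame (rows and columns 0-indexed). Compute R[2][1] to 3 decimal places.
End-effector y-axis (col 1 of R) = (-0.0000,0.0000,-1.0000)
R[2][1] = -1.0000

-1.000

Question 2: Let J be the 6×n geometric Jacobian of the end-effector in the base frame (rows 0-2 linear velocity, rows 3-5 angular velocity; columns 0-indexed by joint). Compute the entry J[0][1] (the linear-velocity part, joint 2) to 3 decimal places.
-4.964

axis z_1 = (0.0000,0.0000,1.0000); lever o_n−o_1 = (-0.5981,4.9641,1.0000)
cross product → J_v[:, 1] = (-4.9641,-0.5981,0.0000)
J_ω[:, 1] = z_1
entry J[0][1] = -4.9641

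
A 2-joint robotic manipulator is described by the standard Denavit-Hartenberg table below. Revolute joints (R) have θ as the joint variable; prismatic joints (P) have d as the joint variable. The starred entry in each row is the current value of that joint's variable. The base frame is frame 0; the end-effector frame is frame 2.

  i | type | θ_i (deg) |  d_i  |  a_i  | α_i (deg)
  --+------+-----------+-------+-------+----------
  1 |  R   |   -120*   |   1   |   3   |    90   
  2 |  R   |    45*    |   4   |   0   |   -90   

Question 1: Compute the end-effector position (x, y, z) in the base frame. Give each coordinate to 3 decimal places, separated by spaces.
-4.964 -0.598 1.000

after link 1: o_1 = (-1.5000, -2.5981, 1.0000)
after link 2: o_2 = (-4.9641, -0.5981, 1.0000)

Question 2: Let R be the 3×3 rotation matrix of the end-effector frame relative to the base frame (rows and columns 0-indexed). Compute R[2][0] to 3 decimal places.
End-effector x-axis (col 0 of R) = (-0.3536,-0.6124,0.7071)
R[2][0] = 0.7071

0.707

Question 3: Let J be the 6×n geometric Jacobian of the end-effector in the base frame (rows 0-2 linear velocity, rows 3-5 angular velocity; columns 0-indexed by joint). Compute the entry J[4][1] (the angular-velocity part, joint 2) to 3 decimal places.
axis z_1 = (-0.8660,0.5000,0.0000); lever o_n−o_1 = (-3.4641,2.0000,0.0000)
cross product → J_v[:, 1] = (-0.0000,-0.0000,0.0000)
J_ω[:, 1] = z_1
entry J[4][1] = 0.5000

0.500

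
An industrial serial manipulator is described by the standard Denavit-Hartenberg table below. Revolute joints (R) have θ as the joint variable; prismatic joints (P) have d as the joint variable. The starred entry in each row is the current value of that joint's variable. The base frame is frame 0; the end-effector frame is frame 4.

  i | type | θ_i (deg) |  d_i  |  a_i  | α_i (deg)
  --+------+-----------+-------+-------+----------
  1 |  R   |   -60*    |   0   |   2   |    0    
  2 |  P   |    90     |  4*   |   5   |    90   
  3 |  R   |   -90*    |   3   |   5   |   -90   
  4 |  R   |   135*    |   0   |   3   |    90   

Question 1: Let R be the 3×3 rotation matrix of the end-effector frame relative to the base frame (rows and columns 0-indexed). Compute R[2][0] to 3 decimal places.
End-effector x-axis (col 0 of R) = (-0.3536,0.6124,0.7071)
R[2][0] = 0.7071

0.707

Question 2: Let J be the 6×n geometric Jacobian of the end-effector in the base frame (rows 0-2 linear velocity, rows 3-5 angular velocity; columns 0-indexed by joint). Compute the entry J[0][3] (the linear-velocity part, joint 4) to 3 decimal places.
1.061

axis z_3 = (0.8660,0.5000,0.0000); lever o_n−o_3 = (-1.0607,1.8371,2.1213)
cross product → J_v[:, 3] = (1.0607,-1.8371,2.1213)
J_ω[:, 3] = z_3
entry J[0][3] = 1.0607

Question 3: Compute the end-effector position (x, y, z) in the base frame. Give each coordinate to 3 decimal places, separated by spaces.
after link 1: o_1 = (1.0000, -1.7321, 0.0000)
after link 2: o_2 = (5.3301, 0.7679, 4.0000)
after link 3: o_3 = (6.8301, -1.8301, -1.0000)
after link 4: o_4 = (5.7695, 0.0070, 1.1213)

5.769 0.007 1.121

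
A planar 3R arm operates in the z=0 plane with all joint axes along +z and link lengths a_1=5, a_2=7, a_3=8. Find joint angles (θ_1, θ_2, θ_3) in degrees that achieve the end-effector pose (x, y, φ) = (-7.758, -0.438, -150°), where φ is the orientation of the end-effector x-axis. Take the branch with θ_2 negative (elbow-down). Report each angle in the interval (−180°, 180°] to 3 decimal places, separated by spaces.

-150.000 -150.003 150.003

wrist centre = target − a_3·(cos φ, sin φ) = (-0.8298, 3.5620)
cos θ_2 = (13.3764−5²−7²)/(2·5·7) = -0.8661; θ_2 = -150.0030° (elbow-down)
β = atan2(3.5620,-0.8298) = 103.1136°; ψ = atan2(-3.4997,-1.0624) = -106.8861°
θ_1 = β − ψ = 209.9997°
θ_3 = φ − θ_1 − θ_2 = 150.0032° (wrapped to (-180°,180°])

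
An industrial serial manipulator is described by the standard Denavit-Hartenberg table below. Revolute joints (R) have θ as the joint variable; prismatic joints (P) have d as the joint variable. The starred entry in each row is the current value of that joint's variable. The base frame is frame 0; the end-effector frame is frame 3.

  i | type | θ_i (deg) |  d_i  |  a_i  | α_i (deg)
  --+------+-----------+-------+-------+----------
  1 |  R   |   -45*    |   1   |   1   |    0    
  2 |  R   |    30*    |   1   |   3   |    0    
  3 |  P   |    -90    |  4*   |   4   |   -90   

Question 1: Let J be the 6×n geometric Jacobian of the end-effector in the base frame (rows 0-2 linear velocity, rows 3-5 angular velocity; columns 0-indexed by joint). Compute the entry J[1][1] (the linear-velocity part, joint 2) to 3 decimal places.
1.863

axis z_1 = (0.0000,0.0000,1.0000); lever o_n−o_1 = (1.8625,-4.6402,5.0000)
cross product → J_v[:, 1] = (4.6402,1.8625,-0.0000)
J_ω[:, 1] = z_1
entry J[1][1] = 1.8625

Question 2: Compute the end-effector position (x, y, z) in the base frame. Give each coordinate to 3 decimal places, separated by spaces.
after link 1: o_1 = (0.7071, -0.7071, 1.0000)
after link 2: o_2 = (3.6049, -1.4836, 2.0000)
after link 3: o_3 = (2.5696, -5.3473, 6.0000)

2.570 -5.347 6.000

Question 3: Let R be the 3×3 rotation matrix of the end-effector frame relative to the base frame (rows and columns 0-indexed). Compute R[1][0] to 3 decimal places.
-0.966

End-effector x-axis (col 0 of R) = (-0.2588,-0.9659,0.0000)
R[1][0] = -0.9659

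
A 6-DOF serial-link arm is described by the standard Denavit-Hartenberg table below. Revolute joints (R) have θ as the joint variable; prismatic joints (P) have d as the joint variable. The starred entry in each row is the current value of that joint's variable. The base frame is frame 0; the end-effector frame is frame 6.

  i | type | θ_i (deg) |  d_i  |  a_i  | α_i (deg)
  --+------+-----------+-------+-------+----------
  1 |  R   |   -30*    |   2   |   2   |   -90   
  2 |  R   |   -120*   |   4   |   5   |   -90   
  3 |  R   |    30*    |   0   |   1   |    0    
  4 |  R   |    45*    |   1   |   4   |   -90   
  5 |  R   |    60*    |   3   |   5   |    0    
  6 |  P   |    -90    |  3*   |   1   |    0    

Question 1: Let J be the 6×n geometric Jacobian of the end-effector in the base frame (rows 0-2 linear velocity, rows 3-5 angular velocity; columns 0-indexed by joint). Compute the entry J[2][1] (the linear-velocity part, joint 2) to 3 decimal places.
3.439

axis z_1 = (0.5000,0.8660,0.0000); lever o_n−o_1 = (-5.5626,-2.7559,0.2970)
cross product → J_v[:, 1] = (0.2572,-0.1485,3.4394)
J_ω[:, 1] = z_1
entry J[2][1] = 3.4394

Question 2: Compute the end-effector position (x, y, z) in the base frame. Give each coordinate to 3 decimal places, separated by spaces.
after link 1: o_1 = (1.7321, -1.0000, 2.0000)
after link 2: o_2 = (1.5670, 3.7141, 6.3301)
after link 3: o_3 = (0.9420, 3.4976, 7.0801)
after link 4: o_4 = (-0.6882, -0.0227, 8.4767)
after link 5: o_5 = (-4.5568, -1.4741, 4.3624)
after link 6: o_6 = (-3.8306, -3.7559, 2.2970)

-3.831 -3.756 2.297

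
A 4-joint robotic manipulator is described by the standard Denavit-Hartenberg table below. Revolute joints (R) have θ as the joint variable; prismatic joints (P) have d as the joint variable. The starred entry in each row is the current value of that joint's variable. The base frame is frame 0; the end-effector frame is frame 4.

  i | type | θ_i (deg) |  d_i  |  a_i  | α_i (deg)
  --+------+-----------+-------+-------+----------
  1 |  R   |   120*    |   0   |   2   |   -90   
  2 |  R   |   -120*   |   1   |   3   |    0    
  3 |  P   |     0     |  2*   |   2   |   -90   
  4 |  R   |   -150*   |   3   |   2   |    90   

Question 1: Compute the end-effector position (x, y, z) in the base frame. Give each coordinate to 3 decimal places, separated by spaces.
-4.946 0.567 4.330

after link 1: o_1 = (-1.0000, 1.7321, 0.0000)
after link 2: o_2 = (-1.1160, -0.0670, 2.5981)
after link 3: o_3 = (-2.3481, -1.9330, 4.3301)
after link 4: o_4 = (-4.9462, 0.5670, 4.3301)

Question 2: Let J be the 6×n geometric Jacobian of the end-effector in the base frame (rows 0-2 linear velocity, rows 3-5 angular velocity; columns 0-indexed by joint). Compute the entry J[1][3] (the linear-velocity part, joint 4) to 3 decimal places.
-1.299

axis z_3 = (-0.4330,0.7500,0.5000); lever o_n−o_3 = (-2.5981,2.5000,-0.0000)
cross product → J_v[:, 3] = (-1.2500,-1.2990,0.8660)
J_ω[:, 3] = z_3
entry J[1][3] = -1.2990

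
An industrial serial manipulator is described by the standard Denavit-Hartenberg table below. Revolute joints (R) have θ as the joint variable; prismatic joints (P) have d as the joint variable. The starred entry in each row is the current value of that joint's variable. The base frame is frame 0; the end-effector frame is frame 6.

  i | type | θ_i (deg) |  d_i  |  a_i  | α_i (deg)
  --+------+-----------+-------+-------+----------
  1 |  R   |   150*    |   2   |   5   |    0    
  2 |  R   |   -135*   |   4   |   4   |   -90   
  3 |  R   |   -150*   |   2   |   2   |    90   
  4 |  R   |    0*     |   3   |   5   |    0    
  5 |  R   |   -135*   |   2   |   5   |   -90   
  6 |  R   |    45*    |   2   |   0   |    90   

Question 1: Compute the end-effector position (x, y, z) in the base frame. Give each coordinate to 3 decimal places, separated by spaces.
-6.199 -1.055 4.109

after link 1: o_1 = (-4.3301, 2.5000, 2.0000)
after link 2: o_2 = (-0.4664, 3.5353, 6.0000)
after link 3: o_3 = (-2.6571, 5.0188, 7.0000)
after link 4: o_4 = (-8.2886, 3.5099, 6.9019)
after link 5: o_5 = (-5.3819, 0.6285, 3.4021)
after link 6: o_6 = (-6.1989, -1.0545, 4.1092)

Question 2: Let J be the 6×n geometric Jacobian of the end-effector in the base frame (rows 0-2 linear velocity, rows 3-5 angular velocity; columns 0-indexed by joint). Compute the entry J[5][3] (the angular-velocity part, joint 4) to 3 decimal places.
-0.866

axis z_3 = (-0.4830,-0.1294,-0.8660); lever o_n−o_3 = (-3.5418,-6.0734,-2.8908)
cross product → J_v[:, 3] = (-4.8856,1.6711,2.4749)
J_ω[:, 3] = z_3
entry J[5][3] = -0.8660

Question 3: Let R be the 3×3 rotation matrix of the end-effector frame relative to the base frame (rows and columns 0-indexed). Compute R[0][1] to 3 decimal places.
End-effector y-axis (col 1 of R) = (-0.4085,-0.8415,0.3536)
R[0][1] = -0.4085

-0.408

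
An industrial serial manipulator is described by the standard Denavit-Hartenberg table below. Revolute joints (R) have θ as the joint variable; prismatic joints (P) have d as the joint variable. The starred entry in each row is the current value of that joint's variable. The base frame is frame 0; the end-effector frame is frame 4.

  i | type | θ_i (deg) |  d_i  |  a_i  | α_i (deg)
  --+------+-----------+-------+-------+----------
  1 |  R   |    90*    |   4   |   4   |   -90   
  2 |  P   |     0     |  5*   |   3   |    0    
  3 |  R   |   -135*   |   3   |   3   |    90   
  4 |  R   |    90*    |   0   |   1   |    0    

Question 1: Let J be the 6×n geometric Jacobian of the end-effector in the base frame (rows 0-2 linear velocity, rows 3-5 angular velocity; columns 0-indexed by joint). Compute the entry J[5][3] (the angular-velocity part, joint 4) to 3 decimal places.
-0.707

axis z_3 = (-0.0000,-0.7071,-0.7071); lever o_n−o_3 = (-1.0000,0.0000,0.0000)
cross product → J_v[:, 3] = (0.0000,0.7071,-0.7071)
J_ω[:, 3] = z_3
entry J[5][3] = -0.7071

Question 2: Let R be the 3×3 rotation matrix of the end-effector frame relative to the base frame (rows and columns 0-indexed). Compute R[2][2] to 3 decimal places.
End-effector z-axis (col 2 of R) = (-0.0000,-0.7071,-0.7071)
R[2][2] = -0.7071

-0.707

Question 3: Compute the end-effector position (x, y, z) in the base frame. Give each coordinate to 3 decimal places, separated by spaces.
after link 1: o_1 = (0.0000, 4.0000, 4.0000)
after link 2: o_2 = (-5.0000, 7.0000, 4.0000)
after link 3: o_3 = (-8.0000, 4.8787, 6.1213)
after link 4: o_4 = (-9.0000, 4.8787, 6.1213)

-9.000 4.879 6.121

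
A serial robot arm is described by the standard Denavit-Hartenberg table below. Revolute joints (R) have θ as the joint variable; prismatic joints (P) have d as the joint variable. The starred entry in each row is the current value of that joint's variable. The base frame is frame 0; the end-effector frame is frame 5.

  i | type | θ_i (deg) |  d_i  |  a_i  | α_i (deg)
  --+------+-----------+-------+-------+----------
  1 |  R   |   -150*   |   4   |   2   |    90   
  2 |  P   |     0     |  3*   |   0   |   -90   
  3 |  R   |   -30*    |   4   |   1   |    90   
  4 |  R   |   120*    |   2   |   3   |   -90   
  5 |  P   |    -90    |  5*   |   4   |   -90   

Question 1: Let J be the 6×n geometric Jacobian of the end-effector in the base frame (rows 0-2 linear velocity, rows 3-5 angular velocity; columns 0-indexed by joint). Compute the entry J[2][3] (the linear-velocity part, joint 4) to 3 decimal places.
axis z_3 = (0.0000,1.0000,0.0000); lever o_n−o_3 = (5.8301,6.0000,0.0981)
cross product → J_v[:, 3] = (0.0981,0.0000,-5.8301)
J_ω[:, 3] = z_3
entry J[2][3] = -5.8301

-5.830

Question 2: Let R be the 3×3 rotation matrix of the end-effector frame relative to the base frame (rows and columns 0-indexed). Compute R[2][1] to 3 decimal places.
0.500

End-effector y-axis (col 1 of R) = (-0.8660,-0.0000,0.5000)
R[2][1] = 0.5000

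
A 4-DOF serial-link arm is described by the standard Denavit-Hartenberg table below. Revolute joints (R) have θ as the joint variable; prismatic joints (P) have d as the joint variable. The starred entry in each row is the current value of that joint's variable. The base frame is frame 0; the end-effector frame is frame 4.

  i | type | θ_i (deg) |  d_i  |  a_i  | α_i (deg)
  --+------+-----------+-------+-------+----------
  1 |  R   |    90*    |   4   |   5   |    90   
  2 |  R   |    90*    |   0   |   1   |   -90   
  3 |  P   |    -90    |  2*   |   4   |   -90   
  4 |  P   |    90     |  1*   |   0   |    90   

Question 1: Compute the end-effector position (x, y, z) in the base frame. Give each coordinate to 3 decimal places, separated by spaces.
4.000 3.000 6.000

after link 1: o_1 = (0.0000, 5.0000, 4.0000)
after link 2: o_2 = (0.0000, 5.0000, 5.0000)
after link 3: o_3 = (4.0000, 3.0000, 5.0000)
after link 4: o_4 = (4.0000, 3.0000, 6.0000)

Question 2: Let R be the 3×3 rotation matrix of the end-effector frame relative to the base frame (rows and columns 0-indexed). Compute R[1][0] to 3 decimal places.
End-effector x-axis (col 0 of R) = (0.0000,1.0000,0.0000)
R[1][0] = 1.0000

1.000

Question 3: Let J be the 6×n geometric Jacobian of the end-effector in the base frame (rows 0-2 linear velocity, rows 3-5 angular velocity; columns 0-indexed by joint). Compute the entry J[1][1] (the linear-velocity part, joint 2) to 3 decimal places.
axis z_1 = (1.0000,-0.0000,0.0000); lever o_n−o_1 = (4.0000,-2.0000,2.0000)
cross product → J_v[:, 1] = (-0.0000,-2.0000,-2.0000)
J_ω[:, 1] = z_1
entry J[1][1] = -2.0000

-2.000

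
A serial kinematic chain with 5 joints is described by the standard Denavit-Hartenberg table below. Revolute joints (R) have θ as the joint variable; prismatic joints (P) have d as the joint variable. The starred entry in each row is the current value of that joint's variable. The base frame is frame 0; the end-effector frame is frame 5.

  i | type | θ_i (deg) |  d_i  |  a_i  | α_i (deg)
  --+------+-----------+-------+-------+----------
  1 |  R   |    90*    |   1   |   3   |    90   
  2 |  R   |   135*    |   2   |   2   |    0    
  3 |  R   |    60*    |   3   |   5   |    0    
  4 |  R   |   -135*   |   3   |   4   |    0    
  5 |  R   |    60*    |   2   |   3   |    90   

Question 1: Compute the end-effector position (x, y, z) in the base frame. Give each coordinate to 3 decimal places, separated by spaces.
10.000 -2.744 7.182

after link 1: o_1 = (0.0000, 3.0000, 1.0000)
after link 2: o_2 = (2.0000, 1.5858, 2.4142)
after link 3: o_3 = (5.0000, -3.2438, 1.1201)
after link 4: o_4 = (8.0000, -1.2438, 4.5842)
after link 5: o_5 = (10.0000, -2.7438, 7.1823)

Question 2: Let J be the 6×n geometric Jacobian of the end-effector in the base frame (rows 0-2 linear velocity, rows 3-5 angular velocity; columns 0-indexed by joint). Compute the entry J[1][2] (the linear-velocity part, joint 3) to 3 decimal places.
axis z_2 = (1.0000,-0.0000,0.0000); lever o_n−o_2 = (8.0000,-4.3296,4.7681)
cross product → J_v[:, 2] = (-0.0000,-4.7681,-4.3296)
J_ω[:, 2] = z_2
entry J[1][2] = -4.7681

-4.768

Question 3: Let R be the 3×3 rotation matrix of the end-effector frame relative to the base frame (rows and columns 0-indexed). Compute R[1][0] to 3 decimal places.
End-effector x-axis (col 0 of R) = (-0.0000,-0.5000,0.8660)
R[1][0] = -0.5000

-0.500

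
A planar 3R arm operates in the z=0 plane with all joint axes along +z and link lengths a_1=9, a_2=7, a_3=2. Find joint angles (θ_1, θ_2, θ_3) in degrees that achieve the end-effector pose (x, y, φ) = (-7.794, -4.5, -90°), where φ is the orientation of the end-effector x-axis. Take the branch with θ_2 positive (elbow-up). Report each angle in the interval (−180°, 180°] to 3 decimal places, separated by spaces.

wrist centre = target − a_3·(cos φ, sin φ) = (-7.7940, -2.5000)
cos θ_2 = (66.9964−9²−7²)/(2·9·7) = -0.5000; θ_2 = 120.0019° (elbow-up)
β = atan2(-2.5000,-7.7940) = -162.2159°; ψ = atan2(6.0621,5.4998) = 47.7841°
θ_1 = β − ψ = -210.0000°
θ_3 = φ − θ_1 − θ_2 = -0.0019° (wrapped to (-180°,180°])

150.000 120.002 -0.002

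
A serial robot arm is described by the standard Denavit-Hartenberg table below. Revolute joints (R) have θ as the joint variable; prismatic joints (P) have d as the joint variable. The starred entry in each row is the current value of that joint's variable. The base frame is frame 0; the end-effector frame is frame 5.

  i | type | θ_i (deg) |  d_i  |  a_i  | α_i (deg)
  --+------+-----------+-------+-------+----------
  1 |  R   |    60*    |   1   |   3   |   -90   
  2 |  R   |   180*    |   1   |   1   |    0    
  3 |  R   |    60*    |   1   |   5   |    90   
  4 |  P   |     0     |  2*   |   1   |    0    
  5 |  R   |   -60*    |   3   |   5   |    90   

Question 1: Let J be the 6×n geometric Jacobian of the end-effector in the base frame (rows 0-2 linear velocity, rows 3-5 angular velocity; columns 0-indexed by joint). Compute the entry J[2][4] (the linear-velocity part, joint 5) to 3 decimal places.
3.750

axis z_4 = (-0.4330,-0.7500,-0.5000); lever o_n−o_4 = (1.8260,-5.4976,0.6651)
cross product → J_v[:, 4] = (-3.2476,-0.6250,3.7500)
J_ω[:, 4] = z_4
entry J[2][4] = 3.7500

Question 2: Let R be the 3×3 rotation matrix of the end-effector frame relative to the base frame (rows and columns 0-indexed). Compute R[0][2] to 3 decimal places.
End-effector z-axis (col 2 of R) = (0.6495,0.1250,-0.7500)
R[0][2] = 0.6495

0.650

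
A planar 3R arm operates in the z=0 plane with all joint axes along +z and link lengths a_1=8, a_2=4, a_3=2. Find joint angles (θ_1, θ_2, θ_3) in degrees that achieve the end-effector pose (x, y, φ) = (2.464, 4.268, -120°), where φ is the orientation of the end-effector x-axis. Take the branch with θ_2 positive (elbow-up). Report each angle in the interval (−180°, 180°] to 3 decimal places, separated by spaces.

30.001 120.000 89.999

wrist centre = target − a_3·(cos φ, sin φ) = (3.4640, 6.0001)
cos θ_2 = (47.9999−8²−4²)/(2·8·4) = -0.5000; θ_2 = 120.0001° (elbow-up)
β = atan2(6.0001,3.4640) = 60.0009°; ψ = atan2(3.4641,6.0000) = 30.0000°
θ_1 = β − ψ = 30.0009°
θ_3 = φ − θ_1 − θ_2 = 89.9990° (wrapped to (-180°,180°])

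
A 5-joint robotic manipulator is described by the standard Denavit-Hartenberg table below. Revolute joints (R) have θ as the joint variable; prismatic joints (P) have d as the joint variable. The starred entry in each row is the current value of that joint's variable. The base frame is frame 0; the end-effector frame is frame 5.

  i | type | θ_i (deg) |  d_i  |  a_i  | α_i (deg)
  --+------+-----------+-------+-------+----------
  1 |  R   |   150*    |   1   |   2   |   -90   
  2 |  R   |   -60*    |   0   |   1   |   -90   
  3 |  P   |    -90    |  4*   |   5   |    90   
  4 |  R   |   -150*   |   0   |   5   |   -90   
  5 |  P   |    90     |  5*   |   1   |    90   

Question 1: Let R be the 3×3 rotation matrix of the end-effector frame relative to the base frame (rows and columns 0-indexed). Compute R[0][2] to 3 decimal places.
End-effector z-axis (col 2 of R) = (0.8080,0.5335,0.2500)
R[0][2] = 0.8080

0.808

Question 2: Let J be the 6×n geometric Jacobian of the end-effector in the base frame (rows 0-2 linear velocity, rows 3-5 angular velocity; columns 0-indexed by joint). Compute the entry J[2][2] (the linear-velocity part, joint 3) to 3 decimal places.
prismatic axis z_2 = (-0.7500,0.4330,-0.5000)
J_v[:, 2] = z_2; J_ω[:, 2] = (0,0,0)
entry J[2][2] = -0.5000

-0.500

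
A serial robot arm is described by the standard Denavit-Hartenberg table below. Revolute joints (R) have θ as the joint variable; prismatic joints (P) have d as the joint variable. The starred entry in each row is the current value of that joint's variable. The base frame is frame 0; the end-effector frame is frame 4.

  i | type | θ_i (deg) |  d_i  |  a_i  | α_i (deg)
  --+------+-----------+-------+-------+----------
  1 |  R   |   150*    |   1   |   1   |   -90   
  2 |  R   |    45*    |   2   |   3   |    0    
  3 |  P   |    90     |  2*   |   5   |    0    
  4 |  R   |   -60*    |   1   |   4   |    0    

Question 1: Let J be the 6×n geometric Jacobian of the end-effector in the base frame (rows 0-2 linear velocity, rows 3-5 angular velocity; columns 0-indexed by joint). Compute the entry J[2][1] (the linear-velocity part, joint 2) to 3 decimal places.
axis z_1 = (-0.5000,-0.8660,0.0000); lever o_n−o_1 = (-2.1718,-4.5196,-9.5206)
cross product → J_v[:, 1] = (8.2450,-4.7603,0.3789)
J_ω[:, 1] = z_1
entry J[2][1] = 0.3789

0.379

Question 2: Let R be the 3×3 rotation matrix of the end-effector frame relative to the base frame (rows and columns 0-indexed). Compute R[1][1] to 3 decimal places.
-0.483

End-effector y-axis (col 1 of R) = (0.8365,-0.4830,-0.2588)
R[1][1] = -0.4830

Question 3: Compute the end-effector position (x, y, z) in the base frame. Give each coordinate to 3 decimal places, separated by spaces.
-3.038 -4.020 -8.521

after link 1: o_1 = (-0.8660, 0.5000, 1.0000)
after link 2: o_2 = (-3.7031, -0.1714, -1.1213)
after link 3: o_3 = (-1.6413, -3.6712, -4.6569)
after link 4: o_4 = (-3.0379, -4.0196, -8.5206)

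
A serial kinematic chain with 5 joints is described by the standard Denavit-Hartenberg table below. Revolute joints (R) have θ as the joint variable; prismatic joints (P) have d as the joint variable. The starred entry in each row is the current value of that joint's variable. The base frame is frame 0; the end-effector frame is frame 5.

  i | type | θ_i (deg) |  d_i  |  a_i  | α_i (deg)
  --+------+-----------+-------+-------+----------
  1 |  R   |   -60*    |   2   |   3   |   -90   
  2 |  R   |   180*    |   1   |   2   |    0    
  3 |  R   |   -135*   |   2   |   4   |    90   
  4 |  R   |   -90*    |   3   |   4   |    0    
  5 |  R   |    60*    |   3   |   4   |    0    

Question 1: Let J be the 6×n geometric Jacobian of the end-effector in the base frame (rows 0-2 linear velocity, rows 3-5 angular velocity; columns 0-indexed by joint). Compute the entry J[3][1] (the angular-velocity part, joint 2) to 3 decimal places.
axis z_1 = (0.8660,0.5000,0.0000); lever o_n−o_1 = (1.1622,-8.0130,-1.0353)
cross product → J_v[:, 1] = (-0.5176,0.8966,-7.5206)
J_ω[:, 1] = z_1
entry J[3][1] = 0.8660

0.866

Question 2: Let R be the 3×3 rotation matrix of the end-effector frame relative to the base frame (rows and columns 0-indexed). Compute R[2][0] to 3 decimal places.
End-effector x-axis (col 0 of R) = (-0.1268,-0.7803,-0.6124)
R[2][0] = -0.6124

-0.612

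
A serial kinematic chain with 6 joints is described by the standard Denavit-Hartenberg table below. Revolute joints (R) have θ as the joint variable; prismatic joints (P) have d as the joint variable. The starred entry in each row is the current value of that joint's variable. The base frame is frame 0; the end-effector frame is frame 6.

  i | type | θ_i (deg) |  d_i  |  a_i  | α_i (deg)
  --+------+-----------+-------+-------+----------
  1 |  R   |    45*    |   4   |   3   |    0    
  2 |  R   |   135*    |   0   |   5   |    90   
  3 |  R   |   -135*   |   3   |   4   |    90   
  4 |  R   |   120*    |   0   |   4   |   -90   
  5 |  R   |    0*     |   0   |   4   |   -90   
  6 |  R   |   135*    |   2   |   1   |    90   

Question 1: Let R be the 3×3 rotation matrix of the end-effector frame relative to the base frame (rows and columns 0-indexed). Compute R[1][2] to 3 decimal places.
End-effector z-axis (col 2 of R) = (0.1830,0.9659,-0.1830)
R[1][2] = 0.9659

0.966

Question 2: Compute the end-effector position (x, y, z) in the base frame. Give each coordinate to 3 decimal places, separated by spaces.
after link 1: o_1 = (2.1213, 2.1213, 4.0000)
after link 2: o_2 = (-2.8787, 2.1213, 4.0000)
after link 3: o_3 = (-0.0503, 5.1213, 1.1716)
after link 4: o_4 = (-1.4645, 8.5854, 2.5858)
after link 5: o_5 = (-2.8787, 12.0495, 4.0000)
after link 6: o_6 = (-3.6099, 11.7907, 1.9028)

-3.610 11.791 1.903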